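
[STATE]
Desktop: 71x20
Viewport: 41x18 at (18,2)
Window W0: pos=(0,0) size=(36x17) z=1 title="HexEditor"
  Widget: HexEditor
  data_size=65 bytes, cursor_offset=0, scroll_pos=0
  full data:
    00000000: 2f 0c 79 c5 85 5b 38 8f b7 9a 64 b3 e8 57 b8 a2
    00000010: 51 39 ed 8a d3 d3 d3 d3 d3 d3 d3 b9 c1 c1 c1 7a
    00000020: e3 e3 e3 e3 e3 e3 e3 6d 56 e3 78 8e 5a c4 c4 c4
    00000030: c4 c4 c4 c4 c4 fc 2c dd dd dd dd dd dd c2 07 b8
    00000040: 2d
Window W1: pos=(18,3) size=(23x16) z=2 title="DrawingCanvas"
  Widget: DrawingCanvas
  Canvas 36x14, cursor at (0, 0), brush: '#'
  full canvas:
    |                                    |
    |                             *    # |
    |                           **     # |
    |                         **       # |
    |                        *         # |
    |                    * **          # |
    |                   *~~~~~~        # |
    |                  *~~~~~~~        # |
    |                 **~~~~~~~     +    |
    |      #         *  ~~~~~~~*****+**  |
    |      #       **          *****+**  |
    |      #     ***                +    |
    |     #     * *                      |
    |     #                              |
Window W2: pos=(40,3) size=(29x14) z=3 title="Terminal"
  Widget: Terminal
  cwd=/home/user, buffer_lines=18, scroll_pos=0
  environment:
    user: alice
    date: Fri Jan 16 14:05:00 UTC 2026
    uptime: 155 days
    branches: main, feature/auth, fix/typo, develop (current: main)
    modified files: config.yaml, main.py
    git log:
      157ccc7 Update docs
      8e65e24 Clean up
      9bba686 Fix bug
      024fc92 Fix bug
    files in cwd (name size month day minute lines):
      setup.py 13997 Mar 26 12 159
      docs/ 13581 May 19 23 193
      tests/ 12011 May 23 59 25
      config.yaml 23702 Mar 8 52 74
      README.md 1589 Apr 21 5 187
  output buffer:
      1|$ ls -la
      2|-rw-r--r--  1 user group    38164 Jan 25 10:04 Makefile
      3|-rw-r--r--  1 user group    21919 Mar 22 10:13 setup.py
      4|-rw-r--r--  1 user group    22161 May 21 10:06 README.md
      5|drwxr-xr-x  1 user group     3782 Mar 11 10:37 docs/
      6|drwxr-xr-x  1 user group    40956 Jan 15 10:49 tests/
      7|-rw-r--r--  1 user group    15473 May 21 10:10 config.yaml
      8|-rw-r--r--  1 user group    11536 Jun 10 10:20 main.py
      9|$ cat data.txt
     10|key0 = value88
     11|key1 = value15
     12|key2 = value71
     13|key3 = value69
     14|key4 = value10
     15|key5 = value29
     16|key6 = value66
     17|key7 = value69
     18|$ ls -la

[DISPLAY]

─────────────────┨                       
┏━━━━━━━━━━━━━━━━━━━━━┏━━━━━━━━━━━━━━━━━━
┃ DrawingCanvas       ┃ Terminal         
┠─────────────────────┠──────────────────
┃+                    ┃$ ls -la          
┃                     ┃-rw-r--r--  1 user
┃                     ┃-rw-r--r--  1 user
┃                     ┃-rw-r--r--  1 user
┃                     ┃drwxr-xr-x  1 user
┃                    *┃drwxr-xr-x  1 user
┃                   *~┃-rw-r--r--  1 user
┃                  *~~┃-rw-r--r--  1 user
┃                 **~~┃$ cat data.txt    
┃      #         *  ~~┃key0 = value88    
┃      #       **     ┗━━━━━━━━━━━━━━━━━━
┃      #     ***      ┃                  
┗━━━━━━━━━━━━━━━━━━━━━┛                  
                                         


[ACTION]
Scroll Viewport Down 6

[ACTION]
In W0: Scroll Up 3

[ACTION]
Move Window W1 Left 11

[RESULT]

─────────────────┨                       
━━━━━━━━━━━┓8 8f ┃    ┏━━━━━━━━━━━━━━━━━━
nvas       ┃3 d3 ┃    ┃ Terminal         
───────────┨3 6d ┃    ┠──────────────────
           ┃c dd ┃    ┃$ ls -la          
           ┃     ┃    ┃-rw-r--r--  1 user
           ┃     ┃    ┃-rw-r--r--  1 user
           ┃     ┃    ┃-rw-r--r--  1 user
           ┃     ┃    ┃drwxr-xr-x  1 user
          *┃     ┃    ┃drwxr-xr-x  1 user
         *~┃     ┃    ┃-rw-r--r--  1 user
        *~~┃     ┃    ┃-rw-r--r--  1 user
       **~~┃     ┃    ┃$ cat data.txt    
      *  ~~┃     ┃    ┃key0 = value88    
    **     ┃━━━━━┛    ┗━━━━━━━━━━━━━━━━━━
  ***      ┃                             
━━━━━━━━━━━┛                             
                                         


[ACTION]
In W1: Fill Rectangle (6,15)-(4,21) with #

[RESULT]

─────────────────┨                       
━━━━━━━━━━━┓8 8f ┃    ┏━━━━━━━━━━━━━━━━━━
nvas       ┃3 d3 ┃    ┃ Terminal         
───────────┨3 6d ┃    ┠──────────────────
           ┃c dd ┃    ┃$ ls -la          
           ┃     ┃    ┃-rw-r--r--  1 user
           ┃     ┃    ┃-rw-r--r--  1 user
           ┃     ┃    ┃-rw-r--r--  1 user
     ######┃     ┃    ┃drwxr-xr-x  1 user
     ######┃     ┃    ┃drwxr-xr-x  1 user
     ######┃     ┃    ┃-rw-r--r--  1 user
        *~~┃     ┃    ┃-rw-r--r--  1 user
       **~~┃     ┃    ┃$ cat data.txt    
      *  ~~┃     ┃    ┃key0 = value88    
    **     ┃━━━━━┛    ┗━━━━━━━━━━━━━━━━━━
  ***      ┃                             
━━━━━━━━━━━┛                             
                                         


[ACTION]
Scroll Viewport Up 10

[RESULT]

━━━━━━━━━━━━━━━━━┓                       
                 ┃                       
─────────────────┨                       
━━━━━━━━━━━┓8 8f ┃    ┏━━━━━━━━━━━━━━━━━━
nvas       ┃3 d3 ┃    ┃ Terminal         
───────────┨3 6d ┃    ┠──────────────────
           ┃c dd ┃    ┃$ ls -la          
           ┃     ┃    ┃-rw-r--r--  1 user
           ┃     ┃    ┃-rw-r--r--  1 user
           ┃     ┃    ┃-rw-r--r--  1 user
     ######┃     ┃    ┃drwxr-xr-x  1 user
     ######┃     ┃    ┃drwxr-xr-x  1 user
     ######┃     ┃    ┃-rw-r--r--  1 user
        *~~┃     ┃    ┃-rw-r--r--  1 user
       **~~┃     ┃    ┃$ cat data.txt    
      *  ~~┃     ┃    ┃key0 = value88    
    **     ┃━━━━━┛    ┗━━━━━━━━━━━━━━━━━━
  ***      ┃                             


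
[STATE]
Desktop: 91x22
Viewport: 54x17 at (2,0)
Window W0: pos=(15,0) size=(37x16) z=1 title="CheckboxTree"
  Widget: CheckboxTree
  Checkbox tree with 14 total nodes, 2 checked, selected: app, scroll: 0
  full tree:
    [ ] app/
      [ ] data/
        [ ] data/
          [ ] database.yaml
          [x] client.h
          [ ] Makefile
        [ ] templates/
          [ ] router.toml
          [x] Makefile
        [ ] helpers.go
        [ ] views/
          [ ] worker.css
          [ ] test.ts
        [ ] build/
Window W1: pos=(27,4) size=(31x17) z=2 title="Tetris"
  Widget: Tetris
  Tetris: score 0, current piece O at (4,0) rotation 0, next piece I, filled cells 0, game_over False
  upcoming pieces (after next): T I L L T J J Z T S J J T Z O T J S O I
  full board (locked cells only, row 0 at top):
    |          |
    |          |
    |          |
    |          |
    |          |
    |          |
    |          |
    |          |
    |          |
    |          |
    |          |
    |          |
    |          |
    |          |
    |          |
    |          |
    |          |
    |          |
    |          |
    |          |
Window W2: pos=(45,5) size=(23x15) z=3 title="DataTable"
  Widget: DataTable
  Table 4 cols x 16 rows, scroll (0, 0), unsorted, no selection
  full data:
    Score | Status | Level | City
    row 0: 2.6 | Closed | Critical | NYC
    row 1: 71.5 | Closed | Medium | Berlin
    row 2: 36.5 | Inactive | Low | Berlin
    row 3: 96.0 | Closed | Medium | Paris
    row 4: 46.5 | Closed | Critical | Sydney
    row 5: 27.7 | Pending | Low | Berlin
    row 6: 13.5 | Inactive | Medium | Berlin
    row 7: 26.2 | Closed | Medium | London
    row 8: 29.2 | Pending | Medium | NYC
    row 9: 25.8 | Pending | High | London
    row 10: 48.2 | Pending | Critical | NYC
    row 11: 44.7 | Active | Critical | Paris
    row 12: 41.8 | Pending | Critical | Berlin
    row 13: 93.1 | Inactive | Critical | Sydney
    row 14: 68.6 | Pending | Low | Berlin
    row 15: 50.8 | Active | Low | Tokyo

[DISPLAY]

             ┏━━━━━━━━━━━━━━━━━━━━━━━━━━━━━━━━━━━┓    
             ┃ CheckboxTree                      ┃    
             ┠───────────────────────────────────┨    
             ┃>[-] app/                          ┃    
             ┃   [-] data┏━━━━━━━━━━━━━━━━━━━━━━━━━━━━
             ┃     [-] da┃ Tetris          ┏━━━━━━━━━━
             ┃       [ ] ┠─────────────────┃ DataTable
             ┃       [x] ┃          │Next: ┠──────────
             ┃       [ ] ┃          │████  ┃Score│Stat
             ┃     [-] te┃          │      ┃─────┼────
             ┃       [ ] ┃          │      ┃2.6  │Clos
             ┃       [x] ┃          │      ┃71.5 │Clos
             ┃     [ ] he┃          │      ┃36.5 │Inac
             ┃     [ ] vi┃          │Score:┃96.0 │Clos
             ┃       [ ] ┃          │0     ┃46.5 │Clos
             ┗━━━━━━━━━━━┃          │      ┃27.7 │Pend
                         ┃          │      ┃13.5 │Inac


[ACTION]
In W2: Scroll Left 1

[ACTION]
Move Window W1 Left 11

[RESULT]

             ┏━━━━━━━━━━━━━━━━━━━━━━━━━━━━━━━━━━━┓    
             ┃ CheckboxTree                      ┃    
             ┠───────────────────────────────────┨    
             ┃>[-] app/                          ┃    
             ┃┏━━━━━━━━━━━━━━━━━━━━━━━━━━━━━┓    ┃    
             ┃┃ Tetris                     ┏━━━━━━━━━━
             ┃┠────────────────────────────┃ DataTable
             ┃┃          │Next:            ┠──────────
             ┃┃          │████             ┃Score│Stat
             ┃┃          │                 ┃─────┼────
             ┃┃          │                 ┃2.6  │Clos
             ┃┃          │                 ┃71.5 │Clos
             ┃┃          │                 ┃36.5 │Inac
             ┃┃          │Score:           ┃96.0 │Clos
             ┃┃          │0                ┃46.5 │Clos
             ┗┃          │                 ┃27.7 │Pend
              ┃          │                 ┃13.5 │Inac


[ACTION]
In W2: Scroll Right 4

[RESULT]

             ┏━━━━━━━━━━━━━━━━━━━━━━━━━━━━━━━━━━━┓    
             ┃ CheckboxTree                      ┃    
             ┠───────────────────────────────────┨    
             ┃>[-] app/                          ┃    
             ┃┏━━━━━━━━━━━━━━━━━━━━━━━━━━━━━┓    ┃    
             ┃┃ Tetris                     ┏━━━━━━━━━━
             ┃┠────────────────────────────┃ DataTable
             ┃┃          │Next:            ┠──────────
             ┃┃          │████             ┃e│Status  
             ┃┃          │                 ┃─┼────────
             ┃┃          │                 ┃ │Closed  
             ┃┃          │                 ┃ │Closed  
             ┃┃          │                 ┃ │Inactive
             ┃┃          │Score:           ┃ │Closed  
             ┃┃          │0                ┃ │Closed  
             ┗┃          │                 ┃ │Pending 
              ┃          │                 ┃ │Inactive


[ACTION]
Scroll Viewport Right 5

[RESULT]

        ┏━━━━━━━━━━━━━━━━━━━━━━━━━━━━━━━━━━━┓         
        ┃ CheckboxTree                      ┃         
        ┠───────────────────────────────────┨         
        ┃>[-] app/                          ┃         
        ┃┏━━━━━━━━━━━━━━━━━━━━━━━━━━━━━┓    ┃         
        ┃┃ Tetris                     ┏━━━━━━━━━━━━━━━
        ┃┠────────────────────────────┃ DataTable     
        ┃┃          │Next:            ┠───────────────
        ┃┃          │████             ┃e│Status  │Leve
        ┃┃          │                 ┃─┼────────┼────
        ┃┃          │                 ┃ │Closed  │Crit
        ┃┃          │                 ┃ │Closed  │Medi
        ┃┃          │                 ┃ │Inactive│Low 
        ┃┃          │Score:           ┃ │Closed  │Medi
        ┃┃          │0                ┃ │Closed  │Crit
        ┗┃          │                 ┃ │Pending │Low 
         ┃          │                 ┃ │Inactive│Medi


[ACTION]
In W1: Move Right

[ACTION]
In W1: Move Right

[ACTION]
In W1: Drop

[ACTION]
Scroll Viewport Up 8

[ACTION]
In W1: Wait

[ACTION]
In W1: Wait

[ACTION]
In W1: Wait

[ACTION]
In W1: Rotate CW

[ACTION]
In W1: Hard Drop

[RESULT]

        ┏━━━━━━━━━━━━━━━━━━━━━━━━━━━━━━━━━━━┓         
        ┃ CheckboxTree                      ┃         
        ┠───────────────────────────────────┨         
        ┃>[-] app/                          ┃         
        ┃┏━━━━━━━━━━━━━━━━━━━━━━━━━━━━━┓    ┃         
        ┃┃ Tetris                     ┏━━━━━━━━━━━━━━━
        ┃┠────────────────────────────┃ DataTable     
        ┃┃          │Next:            ┠───────────────
        ┃┃          │ ▒               ┃e│Status  │Leve
        ┃┃          │▒▒▒              ┃─┼────────┼────
        ┃┃          │                 ┃ │Closed  │Crit
        ┃┃          │                 ┃ │Closed  │Medi
        ┃┃          │                 ┃ │Inactive│Low 
        ┃┃          │Score:           ┃ │Closed  │Medi
        ┃┃          │0                ┃ │Closed  │Crit
        ┗┃          │                 ┃ │Pending │Low 
         ┃          │                 ┃ │Inactive│Medi


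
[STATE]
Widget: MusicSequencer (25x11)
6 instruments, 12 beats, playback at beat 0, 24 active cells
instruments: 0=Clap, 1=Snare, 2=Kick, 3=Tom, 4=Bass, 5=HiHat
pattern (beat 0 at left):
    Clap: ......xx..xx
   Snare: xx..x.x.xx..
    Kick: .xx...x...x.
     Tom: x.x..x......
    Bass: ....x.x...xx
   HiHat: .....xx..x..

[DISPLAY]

      ▼12345678901       
  Clap······██··██       
 Snare██··█·█·██··       
  Kick·██···█···█·       
   Tom█·█··█······       
  Bass····█·█···██       
 HiHat·····██··█··       
                         
                         
                         
                         


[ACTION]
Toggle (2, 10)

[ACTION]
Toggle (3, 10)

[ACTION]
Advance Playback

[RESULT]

      0▼2345678901       
  Clap······██··██       
 Snare██··█·█·██··       
  Kick·██···█·····       
   Tom█·█··█····█·       
  Bass····█·█···██       
 HiHat·····██··█··       
                         
                         
                         
                         


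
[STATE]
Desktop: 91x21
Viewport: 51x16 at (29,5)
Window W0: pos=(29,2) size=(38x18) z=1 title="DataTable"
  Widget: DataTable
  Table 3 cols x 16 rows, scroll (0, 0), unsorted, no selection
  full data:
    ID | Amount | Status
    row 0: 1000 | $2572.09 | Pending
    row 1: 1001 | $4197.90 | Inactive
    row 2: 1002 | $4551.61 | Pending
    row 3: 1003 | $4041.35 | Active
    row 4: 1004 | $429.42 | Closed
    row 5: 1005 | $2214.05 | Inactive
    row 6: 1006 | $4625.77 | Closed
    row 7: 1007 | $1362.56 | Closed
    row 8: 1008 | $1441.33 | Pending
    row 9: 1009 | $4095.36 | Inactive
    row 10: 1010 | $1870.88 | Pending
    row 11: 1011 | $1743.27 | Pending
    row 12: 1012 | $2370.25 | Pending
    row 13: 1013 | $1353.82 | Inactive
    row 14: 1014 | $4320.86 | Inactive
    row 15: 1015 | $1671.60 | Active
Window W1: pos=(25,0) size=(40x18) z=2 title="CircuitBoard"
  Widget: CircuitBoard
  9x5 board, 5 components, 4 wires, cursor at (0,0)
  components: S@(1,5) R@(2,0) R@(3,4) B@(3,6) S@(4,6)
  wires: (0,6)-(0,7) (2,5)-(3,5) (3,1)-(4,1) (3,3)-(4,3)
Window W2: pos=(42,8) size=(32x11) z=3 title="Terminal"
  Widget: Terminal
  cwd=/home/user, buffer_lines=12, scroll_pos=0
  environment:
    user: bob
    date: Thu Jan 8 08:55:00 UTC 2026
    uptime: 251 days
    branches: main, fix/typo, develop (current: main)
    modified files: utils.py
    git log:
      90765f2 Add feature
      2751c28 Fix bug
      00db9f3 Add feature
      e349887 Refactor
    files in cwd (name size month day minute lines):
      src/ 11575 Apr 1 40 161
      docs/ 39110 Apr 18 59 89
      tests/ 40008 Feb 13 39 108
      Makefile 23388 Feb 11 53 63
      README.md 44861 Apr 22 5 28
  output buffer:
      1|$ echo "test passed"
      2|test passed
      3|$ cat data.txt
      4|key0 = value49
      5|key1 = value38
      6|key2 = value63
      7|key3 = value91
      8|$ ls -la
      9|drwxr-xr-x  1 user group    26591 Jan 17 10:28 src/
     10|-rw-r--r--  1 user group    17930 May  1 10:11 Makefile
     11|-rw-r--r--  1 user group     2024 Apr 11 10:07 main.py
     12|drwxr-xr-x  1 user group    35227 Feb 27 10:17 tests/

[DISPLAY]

                                   ┃ ┃             
                     S             ┃ ┃             
                                   ┃ ┃             
 R           ┏━━━━━━━━━━━━━━━━━━━━━━━━━━━━━━┓      
             ┃ Terminal                     ┃      
     ·       ┠──────────────────────────────┨      
     │       ┃$ echo "test passed"          ┃      
     ·       ┃test passed                   ┃      
sor: (0,0)   ┃$ cat data.txt                ┃      
             ┃key0 = value49                ┃      
             ┃key1 = value38                ┃      
             ┃key2 = value63                ┃      
━━━━━━━━━━━━━┃key3 = value91                ┃      
┃1011│$1743.2┗━━━━━━━━━━━━━━━━━━━━━━━━━━━━━━┛      
┗━━━━━━━━━━━━━━━━━━━━━━━━━━━━━━━━━━━━┛             
                                                   


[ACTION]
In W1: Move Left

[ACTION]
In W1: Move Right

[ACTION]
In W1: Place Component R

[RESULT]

                                   ┃ ┃             
                     S             ┃ ┃             
                                   ┃ ┃             
 R           ┏━━━━━━━━━━━━━━━━━━━━━━━━━━━━━━┓      
             ┃ Terminal                     ┃      
     ·       ┠──────────────────────────────┨      
     │       ┃$ echo "test passed"          ┃      
     ·       ┃test passed                   ┃      
sor: (0,1)   ┃$ cat data.txt                ┃      
             ┃key0 = value49                ┃      
             ┃key1 = value38                ┃      
             ┃key2 = value63                ┃      
━━━━━━━━━━━━━┃key3 = value91                ┃      
┃1011│$1743.2┗━━━━━━━━━━━━━━━━━━━━━━━━━━━━━━┛      
┗━━━━━━━━━━━━━━━━━━━━━━━━━━━━━━━━━━━━┛             
                                                   


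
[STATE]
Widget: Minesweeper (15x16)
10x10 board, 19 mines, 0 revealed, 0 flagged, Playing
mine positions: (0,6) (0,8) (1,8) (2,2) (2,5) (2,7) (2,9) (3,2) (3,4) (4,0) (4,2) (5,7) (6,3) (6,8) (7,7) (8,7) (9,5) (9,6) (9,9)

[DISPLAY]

■■■■■■■■■■     
■■■■■■■■■■     
■■■■■■■■■■     
■■■■■■■■■■     
■■■■■■■■■■     
■■■■■■■■■■     
■■■■■■■■■■     
■■■■■■■■■■     
■■■■■■■■■■     
■■■■■■■■■■     
               
               
               
               
               
               


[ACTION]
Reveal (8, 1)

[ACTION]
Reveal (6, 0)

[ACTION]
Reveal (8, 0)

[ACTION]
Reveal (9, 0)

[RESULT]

■■■■■■■■■■     
■■■■■■■■■■     
■■■■■■■■■■     
■■■■■■■■■■     
■■■■■■■■■■     
122■■■■■■■     
  1■■■■■■■     
  111■■■■■     
    1■■■■■     
    1■■■■■     
               
               
               
               
               
               


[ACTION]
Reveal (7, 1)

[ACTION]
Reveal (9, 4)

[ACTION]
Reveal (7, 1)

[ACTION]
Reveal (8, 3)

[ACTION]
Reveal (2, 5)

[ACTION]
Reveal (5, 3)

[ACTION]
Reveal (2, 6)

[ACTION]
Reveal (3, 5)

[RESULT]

■■■■■■✹■✹■     
■■■■■■■■✹■     
■■✹■■✹■✹■✹     
■■✹■✹■■■■■     
✹■✹■■■■■■■     
122■■■■✹■■     
  1✹■■■■✹■     
  111■■✹■■     
    1■■✹■■     
    1✹✹■■✹     
               
               
               
               
               
               


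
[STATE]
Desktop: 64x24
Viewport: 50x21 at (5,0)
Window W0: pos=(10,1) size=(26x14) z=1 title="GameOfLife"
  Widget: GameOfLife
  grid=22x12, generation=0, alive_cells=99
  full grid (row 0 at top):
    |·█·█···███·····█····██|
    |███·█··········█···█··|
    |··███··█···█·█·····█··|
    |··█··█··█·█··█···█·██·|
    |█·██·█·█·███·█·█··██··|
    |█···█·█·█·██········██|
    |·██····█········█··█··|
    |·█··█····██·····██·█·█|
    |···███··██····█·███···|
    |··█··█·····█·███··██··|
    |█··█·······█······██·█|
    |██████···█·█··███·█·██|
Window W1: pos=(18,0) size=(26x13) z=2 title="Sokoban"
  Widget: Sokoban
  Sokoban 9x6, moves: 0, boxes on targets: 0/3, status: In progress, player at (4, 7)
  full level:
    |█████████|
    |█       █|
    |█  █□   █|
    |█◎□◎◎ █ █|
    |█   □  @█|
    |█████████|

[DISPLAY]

             ┏━━━━━━━━━━━━━━━━━━━━━━━━┓           
     ┏━━━━━━━┃ Sokoban                ┃           
     ┃ GameOf┠────────────────────────┨           
     ┠───────┃█████████               ┃           
     ┃Gen: 0 ┃█       █               ┃           
     ┃███·█··┃█  █□   █               ┃           
     ┃··███··┃█◎□◎◎ █ █               ┃           
     ┃··█··█·┃█   □  @█               ┃           
     ┃█·██·█·┃█████████               ┃           
     ┃█···█·█┃Moves: 0  0/3           ┃           
     ┃·██····┃                        ┃           
     ┃·█··█··┃                        ┃           
     ┃···███·┗━━━━━━━━━━━━━━━━━━━━━━━━┛           
     ┃··█··█·····█·███··██··  ┃                   
     ┗━━━━━━━━━━━━━━━━━━━━━━━━┛                   
                                                  
                                                  
                                                  
                                                  
                                                  
                                                  


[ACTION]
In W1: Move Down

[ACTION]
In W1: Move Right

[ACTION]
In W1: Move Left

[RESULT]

             ┏━━━━━━━━━━━━━━━━━━━━━━━━┓           
     ┏━━━━━━━┃ Sokoban                ┃           
     ┃ GameOf┠────────────────────────┨           
     ┠───────┃█████████               ┃           
     ┃Gen: 0 ┃█       █               ┃           
     ┃███·█··┃█  █□   █               ┃           
     ┃··███··┃█◎□◎◎ █ █               ┃           
     ┃··█··█·┃█   □ @ █               ┃           
     ┃█·██·█·┃█████████               ┃           
     ┃█···█·█┃Moves: 1  0/3           ┃           
     ┃·██····┃                        ┃           
     ┃·█··█··┃                        ┃           
     ┃···███·┗━━━━━━━━━━━━━━━━━━━━━━━━┛           
     ┃··█··█·····█·███··██··  ┃                   
     ┗━━━━━━━━━━━━━━━━━━━━━━━━┛                   
                                                  
                                                  
                                                  
                                                  
                                                  
                                                  


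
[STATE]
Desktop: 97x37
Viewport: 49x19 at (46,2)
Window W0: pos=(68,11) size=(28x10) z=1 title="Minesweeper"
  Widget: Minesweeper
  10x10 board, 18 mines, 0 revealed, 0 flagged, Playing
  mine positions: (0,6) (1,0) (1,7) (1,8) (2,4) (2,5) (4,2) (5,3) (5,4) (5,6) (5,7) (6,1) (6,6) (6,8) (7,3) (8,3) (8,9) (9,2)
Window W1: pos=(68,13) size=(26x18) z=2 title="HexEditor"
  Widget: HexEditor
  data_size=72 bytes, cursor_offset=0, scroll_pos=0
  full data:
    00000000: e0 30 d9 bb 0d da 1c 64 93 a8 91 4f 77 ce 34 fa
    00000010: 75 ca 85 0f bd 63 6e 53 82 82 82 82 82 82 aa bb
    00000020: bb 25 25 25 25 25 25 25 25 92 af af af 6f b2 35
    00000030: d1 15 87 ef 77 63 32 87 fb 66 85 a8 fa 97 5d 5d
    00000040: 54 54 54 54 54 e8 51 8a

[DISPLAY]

                                                 
                                                 
                                                 
                                                 
                                                 
                                                 
                                                 
                                                 
                                                 
                      ┏━━━━━━━━━━━━━━━━━━━━━━━━━━
                      ┃ Minesweeper              
                      ┏━━━━━━━━━━━━━━━━━━━━━━━━┓─
                      ┃ HexEditor              ┃ 
                      ┠────────────────────────┨ 
                      ┃00000000  E0 30 d9 bb 0d┃ 
                      ┃00000010  75 ca 85 0f bd┃ 
                      ┃00000020  bb 25 25 25 25┃ 
                      ┃00000030  d1 15 87 ef 77┃ 
                      ┃00000040  54 54 54 54 54┃━


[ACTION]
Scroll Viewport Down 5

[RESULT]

                                                 
                                                 
                                                 
                                                 
                      ┏━━━━━━━━━━━━━━━━━━━━━━━━━━
                      ┃ Minesweeper              
                      ┏━━━━━━━━━━━━━━━━━━━━━━━━┓─
                      ┃ HexEditor              ┃ 
                      ┠────────────────────────┨ 
                      ┃00000000  E0 30 d9 bb 0d┃ 
                      ┃00000010  75 ca 85 0f bd┃ 
                      ┃00000020  bb 25 25 25 25┃ 
                      ┃00000030  d1 15 87 ef 77┃ 
                      ┃00000040  54 54 54 54 54┃━
                      ┃                        ┃ 
                      ┃                        ┃ 
                      ┃                        ┃ 
                      ┃                        ┃ 
                      ┃                        ┃ 


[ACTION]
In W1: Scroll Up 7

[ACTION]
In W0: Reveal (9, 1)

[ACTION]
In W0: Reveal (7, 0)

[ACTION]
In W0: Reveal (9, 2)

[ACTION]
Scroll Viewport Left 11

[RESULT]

                                                 
                                                 
                                                 
                                                 
                                 ┏━━━━━━━━━━━━━━━
                                 ┃ Minesweeper   
                                 ┏━━━━━━━━━━━━━━━
                                 ┃ HexEditor     
                                 ┠───────────────
                                 ┃00000000  E0 30
                                 ┃00000010  75 ca
                                 ┃00000020  bb 25
                                 ┃00000030  d1 15
                                 ┃00000040  54 54
                                 ┃               
                                 ┃               
                                 ┃               
                                 ┃               
                                 ┃               


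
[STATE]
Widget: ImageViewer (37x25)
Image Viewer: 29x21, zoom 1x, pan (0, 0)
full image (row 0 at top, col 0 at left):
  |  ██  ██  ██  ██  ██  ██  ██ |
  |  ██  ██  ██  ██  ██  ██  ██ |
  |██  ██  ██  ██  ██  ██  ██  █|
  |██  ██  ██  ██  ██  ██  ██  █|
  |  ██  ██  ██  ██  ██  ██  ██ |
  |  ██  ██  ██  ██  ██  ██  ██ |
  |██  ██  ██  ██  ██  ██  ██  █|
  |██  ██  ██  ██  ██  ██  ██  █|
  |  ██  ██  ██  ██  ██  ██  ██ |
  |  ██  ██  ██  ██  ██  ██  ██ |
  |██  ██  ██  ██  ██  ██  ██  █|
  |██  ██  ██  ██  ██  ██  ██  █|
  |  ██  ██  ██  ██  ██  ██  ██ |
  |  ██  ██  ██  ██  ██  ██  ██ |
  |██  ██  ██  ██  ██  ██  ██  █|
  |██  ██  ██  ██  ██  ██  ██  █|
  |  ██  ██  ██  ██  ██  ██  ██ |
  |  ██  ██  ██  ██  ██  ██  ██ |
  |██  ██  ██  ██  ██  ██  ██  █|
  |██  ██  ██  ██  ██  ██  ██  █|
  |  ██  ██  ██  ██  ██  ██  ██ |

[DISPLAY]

  ██  ██  ██  ██  ██  ██  ██         
  ██  ██  ██  ██  ██  ██  ██         
██  ██  ██  ██  ██  ██  ██  █        
██  ██  ██  ██  ██  ██  ██  █        
  ██  ██  ██  ██  ██  ██  ██         
  ██  ██  ██  ██  ██  ██  ██         
██  ██  ██  ██  ██  ██  ██  █        
██  ██  ██  ██  ██  ██  ██  █        
  ██  ██  ██  ██  ██  ██  ██         
  ██  ██  ██  ██  ██  ██  ██         
██  ██  ██  ██  ██  ██  ██  █        
██  ██  ██  ██  ██  ██  ██  █        
  ██  ██  ██  ██  ██  ██  ██         
  ██  ██  ██  ██  ██  ██  ██         
██  ██  ██  ██  ██  ██  ██  █        
██  ██  ██  ██  ██  ██  ██  █        
  ██  ██  ██  ██  ██  ██  ██         
  ██  ██  ██  ██  ██  ██  ██         
██  ██  ██  ██  ██  ██  ██  █        
██  ██  ██  ██  ██  ██  ██  █        
  ██  ██  ██  ██  ██  ██  ██         
                                     
                                     
                                     
                                     


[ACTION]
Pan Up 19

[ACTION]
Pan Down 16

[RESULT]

  ██  ██  ██  ██  ██  ██  ██         
  ██  ██  ██  ██  ██  ██  ██         
██  ██  ██  ██  ██  ██  ██  █        
██  ██  ██  ██  ██  ██  ██  █        
  ██  ██  ██  ██  ██  ██  ██         
                                     
                                     
                                     
                                     
                                     
                                     
                                     
                                     
                                     
                                     
                                     
                                     
                                     
                                     
                                     
                                     
                                     
                                     
                                     
                                     


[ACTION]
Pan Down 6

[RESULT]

                                     
                                     
                                     
                                     
                                     
                                     
                                     
                                     
                                     
                                     
                                     
                                     
                                     
                                     
                                     
                                     
                                     
                                     
                                     
                                     
                                     
                                     
                                     
                                     
                                     


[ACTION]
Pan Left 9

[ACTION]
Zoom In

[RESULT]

████    ████    ████    ████    ████ 
████    ████    ████    ████    ████ 
    ████    ████    ████    ████    █
    ████    ████    ████    ████    █
    ████    ████    ████    ████    █
    ████    ████    ████    ████    █
████    ████    ████    ████    ████ 
████    ████    ████    ████    ████ 
████    ████    ████    ████    ████ 
████    ████    ████    ████    ████ 
    ████    ████    ████    ████    █
    ████    ████    ████    ████    █
    ████    ████    ████    ████    █
    ████    ████    ████    ████    █
████    ████    ████    ████    ████ 
████    ████    ████    ████    ████ 
████    ████    ████    ████    ████ 
████    ████    ████    ████    ████ 
    ████    ████    ████    ████    █
    ████    ████    ████    ████    █
                                     
                                     
                                     
                                     
                                     


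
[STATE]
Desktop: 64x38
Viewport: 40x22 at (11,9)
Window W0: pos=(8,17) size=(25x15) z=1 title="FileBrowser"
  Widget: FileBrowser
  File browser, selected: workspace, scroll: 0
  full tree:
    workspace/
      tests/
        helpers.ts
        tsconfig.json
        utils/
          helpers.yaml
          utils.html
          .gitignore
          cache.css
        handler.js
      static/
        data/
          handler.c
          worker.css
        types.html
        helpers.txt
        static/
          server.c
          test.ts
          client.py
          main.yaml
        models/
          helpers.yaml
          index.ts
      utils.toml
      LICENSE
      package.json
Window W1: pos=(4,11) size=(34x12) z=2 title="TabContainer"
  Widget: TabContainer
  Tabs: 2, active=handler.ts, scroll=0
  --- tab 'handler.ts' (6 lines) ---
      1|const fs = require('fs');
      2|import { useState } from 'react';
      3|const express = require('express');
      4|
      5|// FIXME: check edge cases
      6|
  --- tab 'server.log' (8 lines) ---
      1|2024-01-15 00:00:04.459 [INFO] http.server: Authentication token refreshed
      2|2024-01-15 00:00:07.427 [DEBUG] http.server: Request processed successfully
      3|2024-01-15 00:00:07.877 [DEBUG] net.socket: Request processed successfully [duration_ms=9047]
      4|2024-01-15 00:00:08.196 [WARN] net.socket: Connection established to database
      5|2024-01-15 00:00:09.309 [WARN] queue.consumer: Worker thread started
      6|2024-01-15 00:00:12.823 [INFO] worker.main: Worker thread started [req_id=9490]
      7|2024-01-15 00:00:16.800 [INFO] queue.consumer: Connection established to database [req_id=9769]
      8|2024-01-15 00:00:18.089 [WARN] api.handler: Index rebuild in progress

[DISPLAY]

                                        
                                        
━━━━━━━━━━━━━━━━━━━━━━━━━━┓             
ntainer                   ┃             
──────────────────────────┨             
er.ts]│ server.log        ┃             
──────────────────────────┃             
fs = require('fs');       ┃             
 { useState } from 'react'┃             
express = require('express┃             
                          ┃             
ME: check edge cases      ┃             
                          ┃             
━━━━━━━━━━━━━━━━━━━━━━━━━━┛             
  utils.toml         ┃                  
  LICENSE            ┃                  
  package.json       ┃                  
                     ┃                  
                     ┃                  
                     ┃                  
                     ┃                  
                     ┃                  


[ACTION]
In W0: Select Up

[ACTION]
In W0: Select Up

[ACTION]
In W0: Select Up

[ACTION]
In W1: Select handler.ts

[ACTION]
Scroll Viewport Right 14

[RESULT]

                                        
                                        
━━━━━━━━━━━━━┓                          
             ┃                          
─────────────┨                          
r.log        ┃                          
─────────────┃                          
'fs');       ┃                          
 from 'react'┃                          
uire('express┃                          
             ┃                          
e cases      ┃                          
             ┃                          
━━━━━━━━━━━━━┛                          
        ┃                               
        ┃                               
n       ┃                               
        ┃                               
        ┃                               
        ┃                               
        ┃                               
        ┃                               
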